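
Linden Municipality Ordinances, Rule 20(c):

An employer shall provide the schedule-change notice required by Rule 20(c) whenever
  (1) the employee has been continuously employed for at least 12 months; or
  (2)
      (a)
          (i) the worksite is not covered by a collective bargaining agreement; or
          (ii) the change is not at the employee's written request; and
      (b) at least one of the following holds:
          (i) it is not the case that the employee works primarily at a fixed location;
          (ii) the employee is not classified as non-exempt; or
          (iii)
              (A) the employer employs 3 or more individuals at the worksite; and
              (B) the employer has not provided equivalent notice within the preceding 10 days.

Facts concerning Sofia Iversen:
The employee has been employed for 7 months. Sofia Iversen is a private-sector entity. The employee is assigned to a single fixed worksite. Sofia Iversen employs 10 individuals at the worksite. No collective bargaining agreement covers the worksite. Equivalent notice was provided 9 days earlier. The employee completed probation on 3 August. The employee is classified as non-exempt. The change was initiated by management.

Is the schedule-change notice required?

(1) tenure ≥ 12 mo. — fails.
(i) no CBA — holds.
(ii) not employee-requested — holds.
(a) = T OR T = true.
(i) not (fixed location) — not satisfied.
(ii) not (non-exempt) — not met.
(A) ≥ 3 at site — satisfied.
(B) no recent notice — not met.
(iii) = T AND F = false.
(b): F OR F OR F → false.
(2): T AND F → false.
Overall = F OR F = false.

No — not required.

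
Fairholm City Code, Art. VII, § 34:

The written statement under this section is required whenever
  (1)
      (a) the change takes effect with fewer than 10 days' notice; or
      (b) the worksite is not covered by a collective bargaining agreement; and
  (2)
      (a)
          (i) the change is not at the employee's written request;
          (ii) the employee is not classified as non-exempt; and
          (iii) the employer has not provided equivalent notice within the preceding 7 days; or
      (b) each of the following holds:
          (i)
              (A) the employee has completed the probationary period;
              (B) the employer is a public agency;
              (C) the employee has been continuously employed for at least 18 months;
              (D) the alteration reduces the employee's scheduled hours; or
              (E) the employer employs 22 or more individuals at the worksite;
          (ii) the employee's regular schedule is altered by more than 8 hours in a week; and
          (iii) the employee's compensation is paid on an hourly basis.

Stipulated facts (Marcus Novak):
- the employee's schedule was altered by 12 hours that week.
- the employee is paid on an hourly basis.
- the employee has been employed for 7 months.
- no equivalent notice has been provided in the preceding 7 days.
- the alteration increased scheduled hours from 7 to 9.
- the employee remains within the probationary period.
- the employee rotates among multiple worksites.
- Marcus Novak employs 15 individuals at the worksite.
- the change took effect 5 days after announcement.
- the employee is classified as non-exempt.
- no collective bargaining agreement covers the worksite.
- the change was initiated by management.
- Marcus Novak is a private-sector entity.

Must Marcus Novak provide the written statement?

(a) < 10 days' notice — holds.
(b) no CBA — satisfied.
(1) = T OR T = true.
(i) not employee-requested — holds.
(ii) not (non-exempt) — not satisfied.
(iii) no recent notice — holds.
(a) = T AND F AND T = false.
(A) past probation — not satisfied.
(B) public agency — not met.
(C) tenure ≥ 18 mo. — not satisfied.
(D) hours reduced — fails.
(E) ≥ 22 at site — not met.
So (i) is not satisfied (F OR F OR F OR F OR F).
(ii) schedule shift > 8h — holds.
(iii) hourly-paid — holds.
(b) = F AND T AND T = false.
(2): F OR F → false.
Overall: T AND F → false.

No — not required.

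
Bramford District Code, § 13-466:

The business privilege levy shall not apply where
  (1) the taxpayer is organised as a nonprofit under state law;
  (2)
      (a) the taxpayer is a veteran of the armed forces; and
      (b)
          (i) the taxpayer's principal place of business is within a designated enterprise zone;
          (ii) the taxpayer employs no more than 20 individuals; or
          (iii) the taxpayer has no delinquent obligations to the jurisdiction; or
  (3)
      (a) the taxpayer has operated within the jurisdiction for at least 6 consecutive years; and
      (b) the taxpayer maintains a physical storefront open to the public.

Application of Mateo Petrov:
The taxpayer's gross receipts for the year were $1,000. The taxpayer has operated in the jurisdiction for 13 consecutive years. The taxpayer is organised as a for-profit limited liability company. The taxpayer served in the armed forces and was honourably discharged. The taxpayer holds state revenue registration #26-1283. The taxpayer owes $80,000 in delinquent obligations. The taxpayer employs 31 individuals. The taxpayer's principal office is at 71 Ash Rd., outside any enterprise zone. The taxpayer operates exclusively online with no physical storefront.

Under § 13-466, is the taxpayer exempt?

No — not exempt.

(1) nonprofit — not met.
(a) veteran — met.
(i) in enterprise zone — fails.
(ii) ≤ 20 employees — not satisfied.
(iii) no delinquency — fails.
(b) = F OR F OR F = false.
So (2) is not satisfied (T AND F).
(a) ≥ 6 yrs in jurisdiction — holds.
(b) has storefront — not satisfied.
(3) = T AND F = false.
So Overall is not satisfied (F OR F OR F).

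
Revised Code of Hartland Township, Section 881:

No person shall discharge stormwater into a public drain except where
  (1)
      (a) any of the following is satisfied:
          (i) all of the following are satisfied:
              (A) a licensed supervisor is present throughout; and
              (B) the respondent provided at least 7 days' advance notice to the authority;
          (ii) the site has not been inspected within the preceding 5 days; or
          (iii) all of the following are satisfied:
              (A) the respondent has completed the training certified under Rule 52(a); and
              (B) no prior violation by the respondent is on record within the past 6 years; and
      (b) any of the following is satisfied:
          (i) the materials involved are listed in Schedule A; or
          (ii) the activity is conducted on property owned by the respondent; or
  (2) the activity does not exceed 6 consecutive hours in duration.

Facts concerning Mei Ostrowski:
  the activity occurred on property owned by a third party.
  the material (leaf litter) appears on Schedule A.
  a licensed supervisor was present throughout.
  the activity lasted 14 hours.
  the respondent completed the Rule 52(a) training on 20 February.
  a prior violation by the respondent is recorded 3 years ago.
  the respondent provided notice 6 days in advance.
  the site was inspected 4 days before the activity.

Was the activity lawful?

No — unlawful.

(A) supervisor present — holds.
(B) ≥7 days' notice — not met.
So (i) is not satisfied (T AND F).
(ii) not (site inspected) — not satisfied.
(A) training certified — holds.
(B) no prior violation — not met.
(iii) = T AND F = false.
(a): F OR F OR F → false.
(i) Schedule A material — met.
(ii) own property — not satisfied.
(b) = T OR F = true.
So (1) is not satisfied (F AND T).
(2) ≤ 6 hrs duration — fails.
Overall: F OR F → false.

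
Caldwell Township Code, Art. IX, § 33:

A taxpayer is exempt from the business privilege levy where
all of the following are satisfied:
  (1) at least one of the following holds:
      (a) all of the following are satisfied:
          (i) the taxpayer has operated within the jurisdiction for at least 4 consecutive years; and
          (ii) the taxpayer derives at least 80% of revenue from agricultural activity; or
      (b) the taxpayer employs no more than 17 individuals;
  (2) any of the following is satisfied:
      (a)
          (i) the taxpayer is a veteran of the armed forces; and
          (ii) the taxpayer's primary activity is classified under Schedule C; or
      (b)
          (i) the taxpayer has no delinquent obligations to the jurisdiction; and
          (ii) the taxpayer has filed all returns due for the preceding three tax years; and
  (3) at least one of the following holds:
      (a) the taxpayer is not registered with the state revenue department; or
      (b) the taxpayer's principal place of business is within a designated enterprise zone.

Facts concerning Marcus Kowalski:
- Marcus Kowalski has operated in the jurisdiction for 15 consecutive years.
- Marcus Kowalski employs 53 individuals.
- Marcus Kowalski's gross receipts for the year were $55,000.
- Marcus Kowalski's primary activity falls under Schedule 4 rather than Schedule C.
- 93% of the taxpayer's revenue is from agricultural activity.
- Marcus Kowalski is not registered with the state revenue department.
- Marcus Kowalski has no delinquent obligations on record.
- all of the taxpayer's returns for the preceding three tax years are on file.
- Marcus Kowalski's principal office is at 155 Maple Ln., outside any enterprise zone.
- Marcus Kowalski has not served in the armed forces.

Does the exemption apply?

(i) ≥ 4 yrs in jurisdiction — holds.
(ii) ≥80% agricultural — holds.
(a): T AND T → true.
(b) ≤ 17 employees — not met.
(1) = T OR F = true.
(i) veteran — not satisfied.
(ii) Schedule C activity — not satisfied.
(a) = F AND F = false.
(i) no delinquency — satisfied.
(ii) returns current — holds.
(b) = T AND T = true.
So (2) is satisfied (F OR T).
(a) not (state-registered) — holds.
(b) in enterprise zone — fails.
So (3) is satisfied (T OR F).
Overall = T AND T AND T = true.

Yes — exempt.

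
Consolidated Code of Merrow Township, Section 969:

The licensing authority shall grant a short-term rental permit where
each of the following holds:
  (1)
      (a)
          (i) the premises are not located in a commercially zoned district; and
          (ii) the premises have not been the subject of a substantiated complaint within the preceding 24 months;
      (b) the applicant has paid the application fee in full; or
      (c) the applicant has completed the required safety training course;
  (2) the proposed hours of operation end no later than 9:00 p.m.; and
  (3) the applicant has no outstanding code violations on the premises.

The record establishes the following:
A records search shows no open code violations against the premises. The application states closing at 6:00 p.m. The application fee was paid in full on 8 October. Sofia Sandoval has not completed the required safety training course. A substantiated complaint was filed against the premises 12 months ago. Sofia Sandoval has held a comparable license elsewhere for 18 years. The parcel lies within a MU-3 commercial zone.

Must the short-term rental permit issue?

(i) not (commercially zoned) — fails.
(ii) no complaint in 24 mo. — fails.
So (a) is not satisfied (F AND F).
(b) fee paid — met.
(c) safety training — fails.
(1): F OR T OR F → true.
(2) closes by 9 p.m. — holds.
(3) no code violations — holds.
So Overall is satisfied (T AND T AND T).

Yes — granted.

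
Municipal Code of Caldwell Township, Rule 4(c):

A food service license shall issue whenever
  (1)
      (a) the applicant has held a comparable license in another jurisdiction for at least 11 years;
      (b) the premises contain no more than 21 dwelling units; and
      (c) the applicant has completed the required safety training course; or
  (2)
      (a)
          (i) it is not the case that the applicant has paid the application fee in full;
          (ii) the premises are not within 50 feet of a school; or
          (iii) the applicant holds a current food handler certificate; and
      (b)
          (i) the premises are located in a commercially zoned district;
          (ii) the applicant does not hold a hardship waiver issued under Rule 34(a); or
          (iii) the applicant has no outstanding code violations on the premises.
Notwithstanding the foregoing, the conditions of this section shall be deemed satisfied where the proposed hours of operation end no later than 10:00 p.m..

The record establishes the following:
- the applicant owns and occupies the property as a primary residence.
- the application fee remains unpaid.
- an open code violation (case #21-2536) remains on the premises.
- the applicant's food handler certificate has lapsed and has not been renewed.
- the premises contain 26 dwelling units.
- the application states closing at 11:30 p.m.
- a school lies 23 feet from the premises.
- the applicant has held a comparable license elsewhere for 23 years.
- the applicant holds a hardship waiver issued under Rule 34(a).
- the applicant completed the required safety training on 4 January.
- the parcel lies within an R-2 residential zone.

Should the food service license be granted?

(a) prior license ≥ 11 yr — satisfied.
(b) ≤ 21 units — not met.
(c) safety training — holds.
So (1) is not satisfied (T AND F AND T).
(i) not (fee paid) — satisfied.
(ii) ≥50 ft from school — not satisfied.
(iii) food handler cert. — not satisfied.
(a) = T OR F OR F = true.
(i) commercially zoned — not satisfied.
(ii) not (hardship waiver) — not satisfied.
(iii) no code violations — fails.
So (b) is not satisfied (F OR F OR F).
So (2) is not satisfied (T AND F).
Overall = F OR F = false.
Exception (closes by 10 p.m.) — not satisfied.
Result: main false OR exception false → false.

No — denied.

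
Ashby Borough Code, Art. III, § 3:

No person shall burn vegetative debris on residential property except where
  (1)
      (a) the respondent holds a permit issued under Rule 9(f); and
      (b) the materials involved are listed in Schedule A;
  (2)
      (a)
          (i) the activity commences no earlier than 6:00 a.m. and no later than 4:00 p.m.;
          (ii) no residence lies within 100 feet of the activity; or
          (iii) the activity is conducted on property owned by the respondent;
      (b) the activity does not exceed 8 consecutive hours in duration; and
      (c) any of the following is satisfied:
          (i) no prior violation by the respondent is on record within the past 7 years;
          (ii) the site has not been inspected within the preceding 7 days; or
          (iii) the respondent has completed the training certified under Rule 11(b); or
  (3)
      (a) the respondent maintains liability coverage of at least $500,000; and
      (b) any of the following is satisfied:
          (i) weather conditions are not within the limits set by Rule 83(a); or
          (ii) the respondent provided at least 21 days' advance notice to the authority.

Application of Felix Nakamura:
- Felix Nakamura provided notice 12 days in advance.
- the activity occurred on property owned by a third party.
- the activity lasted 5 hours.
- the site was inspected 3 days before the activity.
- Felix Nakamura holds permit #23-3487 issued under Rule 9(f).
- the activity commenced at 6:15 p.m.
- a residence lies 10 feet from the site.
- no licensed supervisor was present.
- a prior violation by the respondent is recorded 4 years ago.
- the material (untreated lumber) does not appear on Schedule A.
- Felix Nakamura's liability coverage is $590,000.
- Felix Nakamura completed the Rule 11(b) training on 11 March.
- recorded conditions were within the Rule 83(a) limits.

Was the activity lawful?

No — unlawful.

(a) holds permit — satisfied.
(b) Schedule A material — not satisfied.
(1) = T AND F = false.
(i) start within hours — not met.
(ii) no residence in 100 ft — not met.
(iii) own property — not satisfied.
(a) = F OR F OR F = false.
(b) ≤ 8 hrs duration — holds.
(i) no prior violation — not met.
(ii) not (site inspected) — not satisfied.
(iii) training certified — met.
(c): F OR F OR T → true.
(2) = F AND T AND T = false.
(a) coverage ≥ $500,000 — met.
(i) not (weather ok) — not met.
(ii) ≥21 days' notice — not satisfied.
So (b) is not satisfied (F OR F).
(3): T AND F → false.
So Overall is not satisfied (F OR F OR F).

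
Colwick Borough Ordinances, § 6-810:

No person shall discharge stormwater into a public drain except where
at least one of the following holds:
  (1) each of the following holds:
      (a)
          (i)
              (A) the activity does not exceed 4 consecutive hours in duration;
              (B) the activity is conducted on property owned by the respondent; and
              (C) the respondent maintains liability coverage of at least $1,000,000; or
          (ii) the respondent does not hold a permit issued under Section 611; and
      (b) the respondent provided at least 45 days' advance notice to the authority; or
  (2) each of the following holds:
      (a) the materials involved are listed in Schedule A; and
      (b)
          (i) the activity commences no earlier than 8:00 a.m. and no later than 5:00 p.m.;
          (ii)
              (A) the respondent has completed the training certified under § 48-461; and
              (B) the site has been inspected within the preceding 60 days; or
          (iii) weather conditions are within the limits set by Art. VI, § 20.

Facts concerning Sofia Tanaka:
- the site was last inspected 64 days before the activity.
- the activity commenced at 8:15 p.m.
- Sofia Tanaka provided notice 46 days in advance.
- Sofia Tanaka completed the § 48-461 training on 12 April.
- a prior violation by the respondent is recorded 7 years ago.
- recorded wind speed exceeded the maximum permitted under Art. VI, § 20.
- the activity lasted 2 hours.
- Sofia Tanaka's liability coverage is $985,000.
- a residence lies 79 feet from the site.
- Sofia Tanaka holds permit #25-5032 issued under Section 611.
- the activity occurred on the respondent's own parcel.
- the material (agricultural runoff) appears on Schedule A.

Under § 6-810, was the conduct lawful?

(A) ≤ 4 hrs duration — met.
(B) own property — satisfied.
(C) coverage ≥ $1,000,000 — not met.
So (i) is not satisfied (T AND T AND F).
(ii) not (holds permit) — not met.
So (a) is not satisfied (F OR F).
(b) ≥45 days' notice — holds.
(1) = F AND T = false.
(a) Schedule A material — met.
(i) start within hours — not met.
(A) training certified — holds.
(B) site inspected — not satisfied.
So (ii) is not satisfied (T AND F).
(iii) weather ok — not satisfied.
So (b) is not satisfied (F OR F OR F).
(2): T AND F → false.
So Overall is not satisfied (F OR F).

No — unlawful.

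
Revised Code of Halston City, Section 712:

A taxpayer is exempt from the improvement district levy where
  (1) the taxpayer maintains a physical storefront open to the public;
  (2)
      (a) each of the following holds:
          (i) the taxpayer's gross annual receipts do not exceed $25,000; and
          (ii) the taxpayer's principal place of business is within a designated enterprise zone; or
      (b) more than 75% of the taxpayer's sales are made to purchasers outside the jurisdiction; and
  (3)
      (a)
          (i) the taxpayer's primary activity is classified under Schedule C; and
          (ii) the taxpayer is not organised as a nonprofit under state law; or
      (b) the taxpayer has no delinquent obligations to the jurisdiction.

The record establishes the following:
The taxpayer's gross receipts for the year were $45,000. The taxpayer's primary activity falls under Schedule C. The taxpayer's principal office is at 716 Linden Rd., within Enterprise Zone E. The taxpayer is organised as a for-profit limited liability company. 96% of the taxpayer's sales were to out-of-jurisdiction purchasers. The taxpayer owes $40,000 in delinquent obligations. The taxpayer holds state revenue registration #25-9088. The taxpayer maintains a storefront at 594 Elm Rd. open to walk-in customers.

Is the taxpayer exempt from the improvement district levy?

(1) has storefront — holds.
(i) receipts ≤ $25,000 — not met.
(ii) in enterprise zone — satisfied.
(a) = F AND T = false.
(b) >75% out-of-jur. sales — met.
(2): F OR T → true.
(i) Schedule C activity — met.
(ii) not (nonprofit) — satisfied.
(a) = T AND T = true.
(b) no delinquency — not met.
(3): T OR F → true.
Overall: T AND T AND T → true.

Yes — exempt.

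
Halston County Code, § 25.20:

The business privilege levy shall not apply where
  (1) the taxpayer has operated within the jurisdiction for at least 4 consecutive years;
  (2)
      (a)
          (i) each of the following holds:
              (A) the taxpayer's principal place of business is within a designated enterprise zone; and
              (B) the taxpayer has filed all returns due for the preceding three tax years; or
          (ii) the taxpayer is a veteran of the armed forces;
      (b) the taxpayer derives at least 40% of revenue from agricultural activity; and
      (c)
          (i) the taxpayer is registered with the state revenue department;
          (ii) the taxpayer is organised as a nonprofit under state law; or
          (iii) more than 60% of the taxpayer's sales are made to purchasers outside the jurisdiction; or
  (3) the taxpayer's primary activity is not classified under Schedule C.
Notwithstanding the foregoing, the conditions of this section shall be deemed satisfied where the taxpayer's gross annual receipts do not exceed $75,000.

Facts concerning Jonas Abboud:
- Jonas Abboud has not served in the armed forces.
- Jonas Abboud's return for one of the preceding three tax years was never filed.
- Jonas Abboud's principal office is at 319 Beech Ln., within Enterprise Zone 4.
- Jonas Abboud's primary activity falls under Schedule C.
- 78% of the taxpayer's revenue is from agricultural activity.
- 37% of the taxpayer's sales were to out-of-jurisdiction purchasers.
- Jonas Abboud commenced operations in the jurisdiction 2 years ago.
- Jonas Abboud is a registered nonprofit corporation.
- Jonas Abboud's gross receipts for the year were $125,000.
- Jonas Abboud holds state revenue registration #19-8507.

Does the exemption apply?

(1) ≥ 4 yrs in jurisdiction — not met.
(A) in enterprise zone — holds.
(B) returns current — fails.
(i): T AND F → false.
(ii) veteran — not met.
(a): F OR F → false.
(b) ≥40% agricultural — met.
(i) state-registered — met.
(ii) nonprofit — holds.
(iii) >60% out-of-jur. sales — fails.
(c): T OR T OR F → true.
(2) = F AND T AND T = false.
(3) not (Schedule C activity) — not met.
Overall: F OR F OR F → false.
Exception (receipts ≤ $75,000) — not satisfied.
Result: main false OR exception false → false.

No — not exempt.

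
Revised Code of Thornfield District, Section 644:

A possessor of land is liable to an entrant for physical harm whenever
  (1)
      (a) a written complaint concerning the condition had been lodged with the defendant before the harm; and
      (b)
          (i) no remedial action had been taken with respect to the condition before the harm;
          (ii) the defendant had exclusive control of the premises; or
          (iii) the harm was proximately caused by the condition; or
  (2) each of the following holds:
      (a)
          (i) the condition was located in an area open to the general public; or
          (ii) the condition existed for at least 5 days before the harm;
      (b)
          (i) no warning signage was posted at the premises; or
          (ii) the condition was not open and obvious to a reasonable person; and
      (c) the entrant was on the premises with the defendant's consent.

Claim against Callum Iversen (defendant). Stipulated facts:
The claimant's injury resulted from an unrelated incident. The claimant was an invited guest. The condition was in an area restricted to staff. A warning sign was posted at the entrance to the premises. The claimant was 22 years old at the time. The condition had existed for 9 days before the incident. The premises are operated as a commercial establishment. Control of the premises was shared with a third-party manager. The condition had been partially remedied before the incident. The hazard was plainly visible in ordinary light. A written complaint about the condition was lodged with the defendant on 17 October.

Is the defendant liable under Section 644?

No — not liable.

(a) complaint lodged — holds.
(i) no remedial action — not satisfied.
(ii) exclusive control — not met.
(iii) proximate cause — not met.
(b) = F OR F OR F = false.
(1) = T AND F = false.
(i) public area — not met.
(ii) condition ≥5 days old — satisfied.
(a) = F OR T = true.
(i) no signage posted — fails.
(ii) not open/obvious — fails.
So (b) is not satisfied (F OR F).
(c) consent to enter — met.
(2) = T AND F AND T = false.
Overall: F OR F → false.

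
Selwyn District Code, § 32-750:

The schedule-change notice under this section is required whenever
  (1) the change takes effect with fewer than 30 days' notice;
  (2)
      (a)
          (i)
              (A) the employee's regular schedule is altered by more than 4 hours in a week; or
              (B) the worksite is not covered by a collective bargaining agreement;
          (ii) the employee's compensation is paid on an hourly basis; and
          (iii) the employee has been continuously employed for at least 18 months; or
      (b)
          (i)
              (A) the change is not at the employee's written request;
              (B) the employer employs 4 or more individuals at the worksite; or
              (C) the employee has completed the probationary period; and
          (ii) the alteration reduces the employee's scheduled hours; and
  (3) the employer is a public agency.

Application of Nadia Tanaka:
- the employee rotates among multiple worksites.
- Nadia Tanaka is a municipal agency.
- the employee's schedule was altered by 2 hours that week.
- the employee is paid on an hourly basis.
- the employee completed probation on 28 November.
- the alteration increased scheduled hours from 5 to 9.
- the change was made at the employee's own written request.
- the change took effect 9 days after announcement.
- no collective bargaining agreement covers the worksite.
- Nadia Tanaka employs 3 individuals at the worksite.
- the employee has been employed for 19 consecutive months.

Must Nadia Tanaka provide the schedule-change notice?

(1) < 30 days' notice — met.
(A) schedule shift > 4h — not satisfied.
(B) no CBA — satisfied.
(i) = F OR T = true.
(ii) hourly-paid — satisfied.
(iii) tenure ≥ 18 mo. — met.
(a): T AND T AND T → true.
(A) not employee-requested — fails.
(B) ≥ 4 at site — not satisfied.
(C) past probation — met.
(i): F OR F OR T → true.
(ii) hours reduced — not satisfied.
(b): T AND F → false.
So (2) is satisfied (T OR F).
(3) public agency — met.
So Overall is satisfied (T AND T AND T).

Yes — required.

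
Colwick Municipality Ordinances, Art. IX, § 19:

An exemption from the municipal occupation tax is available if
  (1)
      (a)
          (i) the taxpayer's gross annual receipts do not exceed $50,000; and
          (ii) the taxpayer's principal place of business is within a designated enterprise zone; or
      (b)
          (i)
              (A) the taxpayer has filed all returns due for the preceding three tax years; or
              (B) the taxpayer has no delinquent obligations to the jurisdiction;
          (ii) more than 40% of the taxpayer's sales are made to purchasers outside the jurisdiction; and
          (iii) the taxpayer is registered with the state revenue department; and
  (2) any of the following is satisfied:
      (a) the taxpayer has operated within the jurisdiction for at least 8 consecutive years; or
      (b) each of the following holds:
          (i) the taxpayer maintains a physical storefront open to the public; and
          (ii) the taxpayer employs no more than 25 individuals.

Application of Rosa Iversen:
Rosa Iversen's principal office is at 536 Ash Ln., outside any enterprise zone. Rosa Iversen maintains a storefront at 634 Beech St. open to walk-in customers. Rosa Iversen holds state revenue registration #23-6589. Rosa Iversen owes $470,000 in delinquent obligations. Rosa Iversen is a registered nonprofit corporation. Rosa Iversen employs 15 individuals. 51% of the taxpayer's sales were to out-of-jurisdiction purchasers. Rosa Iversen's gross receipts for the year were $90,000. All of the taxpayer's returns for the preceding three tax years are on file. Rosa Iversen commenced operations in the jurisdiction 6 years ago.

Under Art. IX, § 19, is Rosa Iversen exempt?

Yes — exempt.

(i) receipts ≤ $50,000 — not met.
(ii) in enterprise zone — not satisfied.
So (a) is not satisfied (F AND F).
(A) returns current — met.
(B) no delinquency — not met.
So (i) is satisfied (T OR F).
(ii) >40% out-of-jur. sales — satisfied.
(iii) state-registered — met.
So (b) is satisfied (T AND T AND T).
(1): F OR T → true.
(a) ≥ 8 yrs in jurisdiction — not satisfied.
(i) has storefront — met.
(ii) ≤ 25 employees — met.
(b) = T AND T = true.
So (2) is satisfied (F OR T).
Overall: T AND T → true.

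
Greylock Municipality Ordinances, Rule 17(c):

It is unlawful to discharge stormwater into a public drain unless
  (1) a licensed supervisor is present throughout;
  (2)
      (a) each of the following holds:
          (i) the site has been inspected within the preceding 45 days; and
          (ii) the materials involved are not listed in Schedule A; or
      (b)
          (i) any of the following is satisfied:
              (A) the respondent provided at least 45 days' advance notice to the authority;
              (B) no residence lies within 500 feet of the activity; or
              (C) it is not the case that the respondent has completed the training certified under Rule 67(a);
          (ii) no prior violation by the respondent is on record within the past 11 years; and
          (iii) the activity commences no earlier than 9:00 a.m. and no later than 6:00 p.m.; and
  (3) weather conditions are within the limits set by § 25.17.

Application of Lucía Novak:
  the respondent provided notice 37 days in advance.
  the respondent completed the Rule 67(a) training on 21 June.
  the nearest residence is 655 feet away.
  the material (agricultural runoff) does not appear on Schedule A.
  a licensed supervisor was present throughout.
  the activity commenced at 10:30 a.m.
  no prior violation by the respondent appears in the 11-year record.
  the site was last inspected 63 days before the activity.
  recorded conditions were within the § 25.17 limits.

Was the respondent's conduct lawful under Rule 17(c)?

(1) supervisor present — holds.
(i) site inspected — fails.
(ii) not (Schedule A material) — satisfied.
(a): F AND T → false.
(A) ≥45 days' notice — not satisfied.
(B) no residence in 500 ft — holds.
(C) not (training certified) — not satisfied.
So (i) is satisfied (F OR T OR F).
(ii) no prior violation — holds.
(iii) start within hours — satisfied.
(b) = T AND T AND T = true.
(2): F OR T → true.
(3) weather ok — met.
So Overall is satisfied (T AND T AND T).

Yes — lawful.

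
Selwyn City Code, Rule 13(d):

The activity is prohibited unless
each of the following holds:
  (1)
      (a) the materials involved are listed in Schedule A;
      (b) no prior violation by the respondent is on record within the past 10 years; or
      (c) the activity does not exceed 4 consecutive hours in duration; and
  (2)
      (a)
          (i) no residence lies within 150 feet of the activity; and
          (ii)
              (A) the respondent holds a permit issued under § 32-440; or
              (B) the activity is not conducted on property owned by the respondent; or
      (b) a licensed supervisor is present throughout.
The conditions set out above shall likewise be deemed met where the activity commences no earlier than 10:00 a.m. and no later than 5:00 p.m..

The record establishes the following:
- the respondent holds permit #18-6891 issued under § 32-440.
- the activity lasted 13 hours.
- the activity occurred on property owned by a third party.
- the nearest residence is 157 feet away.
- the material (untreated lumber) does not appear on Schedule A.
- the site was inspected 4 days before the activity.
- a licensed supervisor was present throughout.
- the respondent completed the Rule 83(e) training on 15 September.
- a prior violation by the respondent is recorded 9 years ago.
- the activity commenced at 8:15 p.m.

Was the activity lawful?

(a) Schedule A material — fails.
(b) no prior violation — not met.
(c) ≤ 4 hrs duration — not satisfied.
(1) = F OR F OR F = false.
(i) no residence in 150 ft — holds.
(A) holds permit — met.
(B) not (own property) — holds.
(ii) = T OR T = true.
So (a) is satisfied (T AND T).
(b) supervisor present — satisfied.
(2) = T OR T = true.
So Overall is not satisfied (F AND T).
Exception (start within hours) — not satisfied.
Result: main false OR exception false → false.

No — unlawful.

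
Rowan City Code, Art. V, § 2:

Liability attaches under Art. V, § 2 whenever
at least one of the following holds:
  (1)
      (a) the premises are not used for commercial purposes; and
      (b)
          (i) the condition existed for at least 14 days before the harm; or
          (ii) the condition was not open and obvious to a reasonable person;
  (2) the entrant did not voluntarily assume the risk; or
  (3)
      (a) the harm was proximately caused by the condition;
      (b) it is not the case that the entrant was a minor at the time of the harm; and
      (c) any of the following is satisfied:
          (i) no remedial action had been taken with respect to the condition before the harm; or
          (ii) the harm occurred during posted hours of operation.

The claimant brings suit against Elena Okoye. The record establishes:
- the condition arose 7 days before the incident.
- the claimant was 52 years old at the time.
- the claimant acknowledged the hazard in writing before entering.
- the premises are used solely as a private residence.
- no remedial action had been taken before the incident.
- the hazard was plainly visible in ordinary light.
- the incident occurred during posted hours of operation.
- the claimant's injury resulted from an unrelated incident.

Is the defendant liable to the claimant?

(a) not (commercial use) — met.
(i) condition ≥14 days old — not satisfied.
(ii) not open/obvious — fails.
So (b) is not satisfied (F OR F).
So (1) is not satisfied (T AND F).
(2) no assumed risk — not met.
(a) proximate cause — fails.
(b) not (entrant a minor) — met.
(i) no remedial action — holds.
(ii) during posted hours — holds.
So (c) is satisfied (T OR T).
(3) = F AND T AND T = false.
So Overall is not satisfied (F OR F OR F).

No — not liable.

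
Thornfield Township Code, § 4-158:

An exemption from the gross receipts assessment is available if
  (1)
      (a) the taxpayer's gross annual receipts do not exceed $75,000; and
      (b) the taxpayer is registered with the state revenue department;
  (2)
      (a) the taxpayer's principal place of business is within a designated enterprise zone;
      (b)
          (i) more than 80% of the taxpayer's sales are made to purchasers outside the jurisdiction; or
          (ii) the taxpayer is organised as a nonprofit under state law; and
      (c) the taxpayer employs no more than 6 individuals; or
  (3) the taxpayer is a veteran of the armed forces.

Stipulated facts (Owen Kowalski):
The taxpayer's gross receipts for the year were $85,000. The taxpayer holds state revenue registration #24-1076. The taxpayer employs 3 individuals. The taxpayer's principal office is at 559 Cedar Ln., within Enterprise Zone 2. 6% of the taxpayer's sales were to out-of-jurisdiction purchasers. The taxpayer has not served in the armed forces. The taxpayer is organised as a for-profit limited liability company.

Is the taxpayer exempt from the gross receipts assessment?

(a) receipts ≤ $75,000 — fails.
(b) state-registered — satisfied.
(1): F AND T → false.
(a) in enterprise zone — holds.
(i) >80% out-of-jur. sales — not satisfied.
(ii) nonprofit — fails.
(b): F OR F → false.
(c) ≤ 6 employees — met.
(2): T AND F AND T → false.
(3) veteran — fails.
Overall = F OR F OR F = false.

No — not exempt.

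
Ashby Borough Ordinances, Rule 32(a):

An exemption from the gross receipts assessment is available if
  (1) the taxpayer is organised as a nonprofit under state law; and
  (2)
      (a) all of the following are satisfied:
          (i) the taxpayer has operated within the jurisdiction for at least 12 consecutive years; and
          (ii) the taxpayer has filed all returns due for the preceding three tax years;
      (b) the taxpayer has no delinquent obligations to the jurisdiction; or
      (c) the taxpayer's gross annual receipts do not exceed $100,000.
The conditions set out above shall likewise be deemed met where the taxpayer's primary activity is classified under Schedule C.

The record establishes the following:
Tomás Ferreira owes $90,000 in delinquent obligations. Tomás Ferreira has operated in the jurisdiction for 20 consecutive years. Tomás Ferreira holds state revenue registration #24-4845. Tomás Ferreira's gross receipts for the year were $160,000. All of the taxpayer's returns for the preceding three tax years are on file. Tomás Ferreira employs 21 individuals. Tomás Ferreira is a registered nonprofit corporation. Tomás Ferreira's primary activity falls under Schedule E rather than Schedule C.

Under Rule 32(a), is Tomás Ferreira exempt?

(1) nonprofit — holds.
(i) ≥ 12 yrs in jurisdiction — satisfied.
(ii) returns current — satisfied.
(a) = T AND T = true.
(b) no delinquency — not met.
(c) receipts ≤ $100,000 — not met.
(2): T OR F OR F → true.
So Overall is satisfied (T AND T).
Exception (Schedule C activity) — not satisfied.
Result: main true OR exception false → true.

Yes — exempt.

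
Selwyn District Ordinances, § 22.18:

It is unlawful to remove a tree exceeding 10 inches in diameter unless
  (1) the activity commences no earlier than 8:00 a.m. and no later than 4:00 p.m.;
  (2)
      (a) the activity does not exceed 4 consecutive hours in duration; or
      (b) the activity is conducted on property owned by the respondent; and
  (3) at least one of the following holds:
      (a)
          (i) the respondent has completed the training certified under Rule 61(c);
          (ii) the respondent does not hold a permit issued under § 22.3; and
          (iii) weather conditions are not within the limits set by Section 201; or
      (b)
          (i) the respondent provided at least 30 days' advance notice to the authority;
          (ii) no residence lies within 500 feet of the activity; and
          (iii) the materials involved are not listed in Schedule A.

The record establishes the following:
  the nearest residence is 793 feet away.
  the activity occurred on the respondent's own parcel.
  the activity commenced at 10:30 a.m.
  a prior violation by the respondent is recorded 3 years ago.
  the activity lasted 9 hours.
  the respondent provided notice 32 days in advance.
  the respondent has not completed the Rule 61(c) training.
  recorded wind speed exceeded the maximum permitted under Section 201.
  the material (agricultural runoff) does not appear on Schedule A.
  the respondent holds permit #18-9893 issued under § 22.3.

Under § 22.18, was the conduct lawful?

(1) start within hours — holds.
(a) ≤ 4 hrs duration — not satisfied.
(b) own property — met.
(2): F OR T → true.
(i) training certified — not met.
(ii) not (holds permit) — fails.
(iii) not (weather ok) — satisfied.
(a): F AND F AND T → false.
(i) ≥30 days' notice — holds.
(ii) no residence in 500 ft — met.
(iii) not (Schedule A material) — holds.
(b): T AND T AND T → true.
So (3) is satisfied (F OR T).
So Overall is satisfied (T AND T AND T).

Yes — lawful.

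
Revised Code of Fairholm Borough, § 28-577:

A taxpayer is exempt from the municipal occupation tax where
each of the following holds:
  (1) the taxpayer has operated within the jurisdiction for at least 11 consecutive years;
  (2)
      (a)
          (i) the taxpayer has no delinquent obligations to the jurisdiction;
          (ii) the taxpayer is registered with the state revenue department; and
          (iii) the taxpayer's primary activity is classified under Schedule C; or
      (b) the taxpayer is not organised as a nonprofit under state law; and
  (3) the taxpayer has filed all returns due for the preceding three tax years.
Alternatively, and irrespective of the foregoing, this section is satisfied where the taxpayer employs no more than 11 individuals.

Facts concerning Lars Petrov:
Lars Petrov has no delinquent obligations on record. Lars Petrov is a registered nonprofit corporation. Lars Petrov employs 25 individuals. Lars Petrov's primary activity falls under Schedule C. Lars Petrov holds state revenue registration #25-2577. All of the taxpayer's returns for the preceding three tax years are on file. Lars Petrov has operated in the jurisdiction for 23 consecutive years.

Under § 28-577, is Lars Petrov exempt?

Yes — exempt.

(1) ≥ 11 yrs in jurisdiction — holds.
(i) no delinquency — holds.
(ii) state-registered — holds.
(iii) Schedule C activity — satisfied.
(a) = T AND T AND T = true.
(b) not (nonprofit) — fails.
(2): T OR F → true.
(3) returns current — met.
Overall = T AND T AND T = true.
Exception (≤ 11 employees) — not satisfied.
Result: main true OR exception false → true.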